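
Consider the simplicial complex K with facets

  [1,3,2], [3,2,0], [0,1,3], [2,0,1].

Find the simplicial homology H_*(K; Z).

H_0 ≅ Z,  H_1 = 0,  H_2 ≅ Z.

Fix the vertex order 0 < 1 < 2 < 3 and write every simplex with vertices in increasing order. Then dim K = 2 and the simplices of K are:

  0-simplices (4): [0], [1], [2], [3]
  1-simplices (6): [0,1], [0,2], [0,3], [1,2], [1,3], [2,3]
  2-simplices (4): [0,1,2], [0,1,3], [0,2,3], [1,2,3]

so the chain groups are C_0 ≅ Z^4, C_1 ≅ Z^6, C_2 ≅ Z^4.

∂_1: C_1 → C_0 is given by ∂[p,q] = [q] − [p]. For instance
  ∂[1,2] = [2] − [1].
The resulting 4×6 matrix has rank 3, and its Smith normal form has invariant factors (1,1,1).

Boundary ∂_2: C_2 → C_1 sends each 2-simplex [p,q,r] to [q,r] − [p,r] + [p,q]. For instance
  ∂[0,1,2] = [1,2] − [0,2] + [0,1],
  ∂[0,1,3] = [1,3] − [0,3] + [0,1].
The 6×4 boundary matrix has rank 3 and Smith normal form diag(1,1,1).

Computing H_k = (kernel of ∂_k) / (image of ∂_{k+1}):

  H_0: rank C_0 − rank ∂_1 = 4 − 3 = 1, and the invariant factors of ∂_1 are all 1, so H_0 = Z.
  H_1: rank ker ∂_1 − rank ∂_2 = (6 − 3) − 3 = 0, and the invariant factors of ∂_2 are all 1, so H_1 = 0.
  H_2: rank ker ∂_2 − rank ∂_3 = (4 − 3) − 0 = 1, and there is no ∂_3, so H_2 = Z.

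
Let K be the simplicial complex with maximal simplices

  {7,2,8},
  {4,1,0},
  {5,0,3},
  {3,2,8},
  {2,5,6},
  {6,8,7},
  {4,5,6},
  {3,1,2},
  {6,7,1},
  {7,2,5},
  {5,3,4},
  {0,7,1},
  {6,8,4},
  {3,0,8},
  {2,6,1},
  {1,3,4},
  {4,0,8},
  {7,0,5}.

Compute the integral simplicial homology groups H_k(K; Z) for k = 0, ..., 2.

Take the total order 0 < 1 < 2 < 3 < 4 < 5 < 6 < 7 < 8 on the vertex set. Then K (dimension 2) consists of the simplices:

  0-simplices (9): [0], [1], [2], [3], [4], [5], [6], [7], [8]
  1-simplices (27): (27 of them)
  2-simplices (18): [0,1,4], [0,1,7], [0,3,5], [0,3,8], [0,4,8], [0,5,7], [1,2,3], [1,2,6], [1,3,4], [1,6,7], [2,3,8], [2,5,6], [2,5,7], [2,7,8], [3,4,5], [4,5,6], [4,6,8], [6,7,8]

so the chain groups are C_0 ≅ Z^9, C_1 ≅ Z^27, C_2 ≅ Z^18.

∂_1: C_1 → C_0 is given by ∂[p,q] = [q] − [p]. For instance
  ∂[3,4] = [4] − [3].
As a 9×27 matrix over Z this has rank 8, with invariant factors (1,1,1,1,1,1,1,1).

Boundary ∂_2: C_2 → C_1 sends each 2-simplex [p,q,r] to [q,r] − [p,r] + [p,q]. For instance
  ∂[4,5,6] = [5,6] − [4,6] + [4,5],
  ∂[0,4,8] = [4,8] − [0,8] + [0,4].
As a 27×18 matrix over Z this has rank 18, with invariant factors (1,1,1,1,1,1,1,1,1,1,1,1,1,1,1,1,1,2).

Computing H_k = (kernel of ∂_k) / (image of ∂_{k+1}):

  H_0: rank C_0 − rank ∂_1 = 9 − 8 = 1, and the invariant factors of ∂_1 are all 1, so H_0 = Z.
  H_1: rank ker ∂_1 − rank ∂_2 = (27 − 8) − 18 = 1, and ∂_2 has invariant factor 2 > 1, so H_1 = Z ⊕ Z/2.
  H_2: rank ker ∂_2 − rank ∂_3 = (18 − 18) − 0 = 0, and there is no ∂_3, so H_2 = 0.

As a check, the Euler characteristic is 9 − 27 + 18 = 0, which agrees with 1 − 1 + 0 = 0.

H_0 = Z,  H_1 = Z ⊕ Z/2,  H_2 = 0.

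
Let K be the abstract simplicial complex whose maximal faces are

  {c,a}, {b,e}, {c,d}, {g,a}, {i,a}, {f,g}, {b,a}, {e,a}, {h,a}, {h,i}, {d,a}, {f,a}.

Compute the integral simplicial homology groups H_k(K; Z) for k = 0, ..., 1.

K has 9 vertices, 12 edges.
rank ∂_0 = 0, rank ∂_1 = 8 ⇒ b_0 = 9 − 0 − 8 = 1; all invariant factors of ∂_1 are 1 so no torsion. So H_0 ≅ Z.
rank ∂_1 = 8, rank ∂_2 = 0 ⇒ b_1 = 12 − 8 − 0 = 4. So H_1 ≅ Z^4.

H_0 = Z,  H_1 = Z^4.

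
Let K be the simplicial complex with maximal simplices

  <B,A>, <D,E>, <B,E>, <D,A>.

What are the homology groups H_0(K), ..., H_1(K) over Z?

H_0 = Z,  H_1 = Z.

We work with the vertex ordering A < B < D < E. The simplices of K, each written with vertices in increasing order, are:

  0-simplices (4): A, B, D, E
  1-simplices (4): AB, AD, BE, DE

giving chain groups C_0 ≅ Z^4, C_1 ≅ Z^4.

∂_1: C_1 → C_0 maps an edge to its endpoints' difference, ∂[p,q] = q − p. For instance
  ∂AB = B − A.
This gives a 4×4 integer matrix of rank 3; reducing to Smith normal form yields diagonal entries (1,1,1).

Computing H_k = (kernel of ∂_k) / (image of ∂_{k+1}):

  H_0: rank C_0 − rank ∂_1 = 4 − 3 = 1, and the invariant factors of ∂_1 are all 1, so H_0 ≅ Z.
  H_1: rank ker ∂_1 − rank ∂_2 = (4 − 3) − 0 = 1, and there is no ∂_2, so H_1 ≅ Z.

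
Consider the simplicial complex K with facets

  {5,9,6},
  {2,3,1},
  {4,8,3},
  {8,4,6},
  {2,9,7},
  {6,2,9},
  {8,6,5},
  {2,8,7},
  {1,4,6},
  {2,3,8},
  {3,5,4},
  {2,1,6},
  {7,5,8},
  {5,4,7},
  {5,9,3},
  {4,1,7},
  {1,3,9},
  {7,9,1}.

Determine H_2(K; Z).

H_2 = 0.

Take the total order 1 < 2 < 3 < 4 < 5 < 6 < 7 < 8 < 9 on the vertex set. Then K (dimension 2) consists of the simplices:

  0-simplices (9): [1], [2], [3], [4], [5], [6], [7], [8], [9]
  1-simplices (27): (27 of them)
  2-simplices (18): [1,2,3], [1,2,6], [1,3,9], [1,4,6], [1,4,7], [1,7,9], [2,3,8], [2,6,9], [2,7,8], [2,7,9], [3,4,5], [3,4,8], [3,5,9], [4,5,7], [4,6,8], [5,6,8], [5,6,9], [5,7,8]

so the chain groups are C_0 ≅ Z^9, C_1 ≅ Z^27, C_2 ≅ Z^18.

∂_1: C_1 → C_0 maps an edge to its endpoints' difference, ∂[p,q] = q − p.
As a 9×27 matrix over Z this has rank 8, with invariant factors (1,1,1,1,1,1,1,1).

Boundary ∂_2: C_2 → C_1 maps a triangle to the signed sum of its edges. For instance
  ∂[4,6,8] = [6,8] − [4,8] + [4,6],
  ∂[1,2,3] = [2,3] − [1,3] + [1,2].
The resulting 27×18 matrix has rank 18, and its Smith normal form has invariant factors (1,1,1,1,1,1,1,1,1,1,1,1,1,1,1,1,1,2).

Now H_k = ker ∂_k / im ∂_{k+1}, so:

  H_2: rank ker ∂_2 − rank ∂_3 = (18 − 18) − 0 = 0, and there is no ∂_3, so H_2 ≅ 0.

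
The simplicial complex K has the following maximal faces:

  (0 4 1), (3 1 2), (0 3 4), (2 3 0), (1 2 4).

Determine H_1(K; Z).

H_1 ≅ Z.

Take the total order 0 < 1 < 2 < 3 < 4 on the vertex set. Then K (dimension 2) consists of the simplices:

  0-simplices (5): [0], [1], [2], [3], [4]
  1-simplices (10): [0,1], [0,2], [0,3], [0,4], [1,2], [1,3], [1,4], [2,3], [2,4], [3,4]
  2-simplices (5): [0,1,4], [0,2,3], [0,3,4], [1,2,3], [1,2,4]

so the chain groups are C_0 ≅ Z^5, C_1 ≅ Z^10, C_2 ≅ Z^5.

∂_1: C_1 → C_0 is given by ∂[p,q] = [q] − [p].
The resulting 5×10 matrix has rank 4, and its Smith normal form has invariant factors (1,1,1,1).

Boundary ∂_2: C_2 → C_1 maps a triangle to the signed sum of its edges. For instance
  ∂[0,3,4] = [3,4] − [0,4] + [0,3],
  ∂[1,2,3] = [2,3] − [1,3] + [1,2].
As a 10×5 matrix over Z this has rank 5, with invariant factors (1,1,1,1,1).

Reading off H_k = ker ∂_k / im ∂_{k+1}:

  H_1: rank ker ∂_1 − rank ∂_2 = (10 − 4) − 5 = 1, and the invariant factors of ∂_2 are all 1, so H_1 ≅ Z.

(K is a triangulation of the Möbius band.)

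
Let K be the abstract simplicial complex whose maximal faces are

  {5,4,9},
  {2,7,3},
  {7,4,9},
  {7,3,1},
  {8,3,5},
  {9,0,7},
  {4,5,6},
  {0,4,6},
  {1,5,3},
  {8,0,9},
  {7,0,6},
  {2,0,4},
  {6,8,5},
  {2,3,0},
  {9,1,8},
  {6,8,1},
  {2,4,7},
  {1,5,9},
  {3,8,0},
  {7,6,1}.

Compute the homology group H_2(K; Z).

H_2 = 0.

We work with the vertex ordering 0 < 1 < 2 < 3 < 4 < 5 < 6 < 7 < 8 < 9. The simplices of K, each written with vertices in increasing order, are:

  0-simplices (10): [0], [1], [2], [3], [4], [5], [6], [7], [8], [9]
  1-simplices (30): (30 of them)
  2-simplices (20): (20 of them)

Hence C_0 ≅ Z^10, C_1 ≅ Z^30, C_2 ≅ Z^20.

Boundary ∂_1: C_1 → C_0 sends each edge [p,q] (with p < q) to q − p.
The 10×30 boundary matrix has rank 9 and Smith normal form diag(1,1,1,1,1,1,1,1,1).

Boundary ∂_2: C_2 → C_1 maps a triangle to the signed sum of its edges. For instance
  ∂[1,6,7] = [6,7] − [1,7] + [1,6],
  ∂[4,7,9] = [7,9] − [4,9] + [4,7].
This gives a 30×20 integer matrix of rank 20; reducing to Smith normal form yields diagonal entries (1,1,1,1,1,1,1,1,1,1,1,1,1,1,1,1,1,1,1,2).

Now H_k = ker ∂_k / im ∂_{k+1}, so:

  H_2: rank ker ∂_2 − rank ∂_3 = (20 − 20) − 0 = 0, and there is no ∂_3, so H_2 ≅ 0.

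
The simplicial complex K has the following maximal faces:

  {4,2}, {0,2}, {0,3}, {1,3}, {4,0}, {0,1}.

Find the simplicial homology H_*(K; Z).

Order the vertices as 0 < 1 < 2 < 3 < 4. Listing each simplex with vertices in this order, K has dimension 1 with simplices:

  0-simplices (5): [0], [1], [2], [3], [4]
  1-simplices (6): [0,1], [0,2], [0,3], [0,4], [1,3], [2,4]

so the chain groups are C_0 ≅ Z^5, C_1 ≅ Z^6.

The boundary map ∂_1: C_1 → C_0 maps an edge to its endpoints' difference, ∂[p,q] = q − p. For instance
  ∂[0,2] = [2] − [0].
The resulting 5×6 matrix has rank 4, and its Smith normal form has invariant factors (1,1,1,1).

Now H_k = ker ∂_k / im ∂_{k+1}, so:

  H_0: rank C_0 − rank ∂_1 = 5 − 4 = 1, and the invariant factors of ∂_1 are all 1, so H_0 = Z.
  H_1: rank ker ∂_1 − rank ∂_2 = (6 − 4) − 0 = 2, and there is no ∂_2, so H_1 = Z^2.

As a check, the Euler characteristic is 5 − 6 = -1, which agrees with 1 − 2 = -1.
(K is a triangulation of a wedge of 2 circles.)

H_0 = Z,  H_1 = Z^2.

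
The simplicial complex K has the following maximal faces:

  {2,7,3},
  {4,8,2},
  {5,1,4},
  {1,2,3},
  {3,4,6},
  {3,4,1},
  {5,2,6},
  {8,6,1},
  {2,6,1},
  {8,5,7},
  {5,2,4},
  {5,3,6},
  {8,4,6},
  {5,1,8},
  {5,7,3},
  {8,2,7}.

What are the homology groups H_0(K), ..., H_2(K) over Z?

K has 8 vertices, 24 edges, 16 triangles.
rank ∂_0 = 0, rank ∂_1 = 7 ⇒ b_0 = 8 − 0 − 7 = 1; all invariant factors of ∂_1 are 1 so no torsion. So H_0 ≅ Z.
rank ∂_1 = 7, rank ∂_2 = 15 ⇒ b_1 = 24 − 7 − 15 = 2; all invariant factors of ∂_2 are 1 so no torsion. So H_1 ≅ Z^2.
rank ∂_2 = 15, rank ∂_3 = 0 ⇒ b_2 = 16 − 15 − 0 = 1. So H_2 ≅ Z.

H_0 = Z,  H_1 = Z^2,  H_2 = Z.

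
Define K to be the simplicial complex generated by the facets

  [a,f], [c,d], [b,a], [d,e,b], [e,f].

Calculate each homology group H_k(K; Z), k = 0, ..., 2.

H_0 = Z,  H_1 = Z,  H_2 = 0.

Take the total order a < b < c < d < e < f on the vertex set. Then K (dimension 2) consists of the simplices:

  0-simplices (6): a, b, c, d, e, f
  1-simplices (7): ab, af, bd, be, cd, de, ef
  2-simplices (1): bde

giving chain groups C_0 ≅ Z^6, C_1 ≅ Z^7, C_2 ≅ Z^1.

∂_1: C_1 → C_0 sends each edge [p,q] (with p < q) to q − p.
This gives a 6×7 integer matrix of rank 5; reducing to Smith normal form yields diagonal entries (1,1,1,1,1).

∂_2: C_2 → C_1 acts by ∂[p,q,r] = [q,r] − [p,r] + [p,q]. For instance
  ∂bde = de − be + bd.
The 7×1 boundary matrix has rank 1 and Smith normal form diag(1).

Reading off H_k = ker ∂_k / im ∂_{k+1}:

  H_0: rank C_0 − rank ∂_1 = 6 − 5 = 1, and the invariant factors of ∂_1 are all 1, so H_0 = Z.
  H_1: rank ker ∂_1 − rank ∂_2 = (7 − 5) − 1 = 1, and the invariant factors of ∂_2 are all 1, so H_1 = Z.
  H_2: rank ker ∂_2 − rank ∂_3 = (1 − 1) − 0 = 0, and there is no ∂_3, so H_2 = 0.

As a check, the Euler characteristic is 6 − 7 + 1 = 0, which agrees with 1 − 1 + 0 = 0.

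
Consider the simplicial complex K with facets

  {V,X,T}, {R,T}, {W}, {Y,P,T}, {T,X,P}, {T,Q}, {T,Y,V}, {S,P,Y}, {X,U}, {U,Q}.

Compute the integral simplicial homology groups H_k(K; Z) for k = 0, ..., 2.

K has 10 vertices, 14 edges, 5 triangles.
rank ∂_0 = 0, rank ∂_1 = 8 ⇒ b_0 = 10 − 0 − 8 = 2; all invariant factors of ∂_1 are 1 so no torsion. So H_0 ≅ Z^2.
rank ∂_1 = 8, rank ∂_2 = 5 ⇒ b_1 = 14 − 8 − 5 = 1; all invariant factors of ∂_2 are 1 so no torsion. So H_1 ≅ Z.
rank ∂_2 = 5, rank ∂_3 = 0 ⇒ b_2 = 5 − 5 − 0 = 0. So H_2 ≅ 0.

H_0 = Z^2,  H_1 = Z,  H_2 = 0.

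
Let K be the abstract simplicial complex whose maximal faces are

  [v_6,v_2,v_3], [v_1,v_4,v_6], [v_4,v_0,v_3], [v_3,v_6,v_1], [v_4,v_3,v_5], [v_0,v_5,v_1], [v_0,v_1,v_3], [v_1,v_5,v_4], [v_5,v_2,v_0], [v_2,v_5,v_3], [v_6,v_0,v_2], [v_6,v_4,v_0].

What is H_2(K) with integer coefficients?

H_2 = 0.

Take the total order v_0 < v_1 < v_2 < v_3 < v_4 < v_5 < v_6 on the vertex set. Then K (dimension 2) consists of the simplices:

  0-simplices (7): [v_0], [v_1], [v_2], [v_3], [v_4], [v_5], [v_6]
  1-simplices (18): (18 of them)
  2-simplices (12): (12 of them)

giving chain groups C_0 ≅ Z^7, C_1 ≅ Z^18, C_2 ≅ Z^12.

∂_1: C_1 → C_0 sends each edge [p,q] (with p < q) to q − p.
The resulting 7×18 matrix has rank 6, and its Smith normal form has invariant factors (1,1,1,1,1,1).

Boundary ∂_2: C_2 → C_1 sends each 2-simplex [p,q,r] to [q,r] − [p,r] + [p,q]. For instance
  ∂[v_0,v_2,v_5] = [v_2,v_5] − [v_0,v_5] + [v_0,v_2],
  ∂[v_0,v_4,v_6] = [v_4,v_6] − [v_0,v_6] + [v_0,v_4].
The 18×12 boundary matrix has rank 12 and Smith normal form diag(1,1,1,1,1,1,1,1,1,1,1,2).

Computing H_k = (kernel of ∂_k) / (image of ∂_{k+1}):

  H_2: rank ker ∂_2 − rank ∂_3 = (12 − 12) − 0 = 0, and there is no ∂_3, so H_2 = 0.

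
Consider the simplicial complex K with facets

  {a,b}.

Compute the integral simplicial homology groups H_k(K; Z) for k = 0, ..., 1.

H_0 = Z,  H_1 = 0.

Take the total order a < b on the vertex set. Then K (dimension 1) consists of the simplices:

  0-simplices (2): a, b
  1-simplices (1): ab

Hence C_0 ≅ Z^2, C_1 ≅ Z^1.

The boundary map ∂_1: C_1 → C_0 maps an edge to its endpoints' difference, ∂[p,q] = q − p. For instance
  ∂ab = b − a.
As a 2×1 matrix over Z this has rank 1, with invariant factors (1).

From H_k ≅ ker(∂_k) / im(∂_{k+1}) we obtain:

  H_0: rank C_0 − rank ∂_1 = 2 − 1 = 1, and the invariant factors of ∂_1 are all 1, so H_0 = Z.
  H_1: rank ker ∂_1 − rank ∂_2 = (1 − 1) − 0 = 0, and there is no ∂_2, so H_1 = 0.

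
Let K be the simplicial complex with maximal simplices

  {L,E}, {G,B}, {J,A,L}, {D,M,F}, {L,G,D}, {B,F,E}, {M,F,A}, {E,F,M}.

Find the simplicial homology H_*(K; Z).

Fix the vertex order A < B < D < E < F < G < J < L < M and write every simplex with vertices in increasing order. Then dim K = 2 and the simplices of K are:

  0-simplices (9): A, B, D, E, F, G, J, L, M
  1-simplices (17): AF, AJ, AL, AM, BE, BF, BG, DF, DG, DL, DM, EF, EL, EM, FM, GL, JL
  2-simplices (6): AFM, AJL, BEF, DFM, DGL, EFM

so the chain groups are C_0 ≅ Z^9, C_1 ≅ Z^17, C_2 ≅ Z^6.

The boundary map ∂_1: C_1 → C_0 is given by ∂[p,q] = [q] − [p]. For instance
  ∂BF = F − B.
The 9×17 boundary matrix has rank 8 and Smith normal form diag(1,1,1,1,1,1,1,1).

∂_2: C_2 → C_1 sends each 2-simplex [p,q,r] to [q,r] − [p,r] + [p,q]. For instance
  ∂AFM = FM − AM + AF,
  ∂DFM = FM − DM + DF.
This gives a 17×6 integer matrix of rank 6; reducing to Smith normal form yields diagonal entries (1,1,1,1,1,1).

Now H_k = ker ∂_k / im ∂_{k+1}, so:

  H_0: rank C_0 − rank ∂_1 = 9 − 8 = 1, and the invariant factors of ∂_1 are all 1, so H_0 ≅ Z.
  H_1: rank ker ∂_1 − rank ∂_2 = (17 − 8) − 6 = 3, and the invariant factors of ∂_2 are all 1, so H_1 ≅ Z^3.
  H_2: rank ker ∂_2 − rank ∂_3 = (6 − 6) − 0 = 0, and there is no ∂_3, so H_2 ≅ 0.

H_0 ≅ Z,  H_1 ≅ Z^3,  H_2 = 0.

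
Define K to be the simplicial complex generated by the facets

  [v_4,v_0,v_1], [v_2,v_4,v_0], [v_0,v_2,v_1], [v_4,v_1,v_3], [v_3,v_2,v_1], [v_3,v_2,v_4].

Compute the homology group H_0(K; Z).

Fix the vertex order v_0 < v_1 < v_2 < v_3 < v_4 and write every simplex with vertices in increasing order. Then dim K = 2 and the simplices of K are:

  0-simplices (5): [v_0], [v_1], [v_2], [v_3], [v_4]
  1-simplices (9): [v_0,v_1], [v_0,v_2], [v_0,v_4], [v_1,v_2], [v_1,v_3], [v_1,v_4], [v_2,v_3], [v_2,v_4], [v_3,v_4]
  2-simplices (6): [v_0,v_1,v_2], [v_0,v_1,v_4], [v_0,v_2,v_4], [v_1,v_2,v_3], [v_1,v_3,v_4], [v_2,v_3,v_4]

Hence C_0 ≅ Z^5, C_1 ≅ Z^9, C_2 ≅ Z^6.

The boundary map ∂_1: C_1 → C_0 maps an edge to its endpoints' difference, ∂[p,q] = q − p. For instance
  ∂[v_0,v_4] = [v_4] − [v_0].
As a 5×9 matrix over Z this has rank 4, with invariant factors (1,1,1,1).

∂_2: C_2 → C_1 acts by ∂[p,q,r] = [q,r] − [p,r] + [p,q]. For instance
  ∂[v_0,v_2,v_4] = [v_2,v_4] − [v_0,v_4] + [v_0,v_2],
  ∂[v_1,v_3,v_4] = [v_3,v_4] − [v_1,v_4] + [v_1,v_3].
The 9×6 boundary matrix has rank 5 and Smith normal form diag(1,1,1,1,1).

Computing H_k = (kernel of ∂_k) / (image of ∂_{k+1}):

  H_0: rank C_0 − rank ∂_1 = 5 − 4 = 1, and the invariant factors of ∂_1 are all 1, so H_0 = Z.

(K is a triangulation of the 2-sphere S^2.)

H_0 = Z.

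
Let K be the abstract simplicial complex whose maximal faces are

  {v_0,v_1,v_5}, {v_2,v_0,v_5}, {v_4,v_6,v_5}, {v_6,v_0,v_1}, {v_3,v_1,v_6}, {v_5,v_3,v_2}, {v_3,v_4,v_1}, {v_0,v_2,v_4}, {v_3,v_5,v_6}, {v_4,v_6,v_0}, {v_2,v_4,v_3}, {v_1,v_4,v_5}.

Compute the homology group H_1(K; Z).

Order the vertices as v_0 < v_1 < v_2 < v_3 < v_4 < v_5 < v_6. Listing each simplex with vertices in this order, K has dimension 2 with simplices:

  0-simplices (7): [v_0], [v_1], [v_2], [v_3], [v_4], [v_5], [v_6]
  1-simplices (18): (18 of them)
  2-simplices (12): (12 of them)

so the chain groups are C_0 ≅ Z^7, C_1 ≅ Z^18, C_2 ≅ Z^12.

The boundary map ∂_1: C_1 → C_0 is given by ∂[p,q] = [q] − [p].
The resulting 7×18 matrix has rank 6, and its Smith normal form has invariant factors (1,1,1,1,1,1).

The boundary map ∂_2: C_2 → C_1 maps a triangle to the signed sum of its edges. For instance
  ∂[v_1,v_3,v_4] = [v_3,v_4] − [v_1,v_4] + [v_1,v_3],
  ∂[v_1,v_3,v_6] = [v_3,v_6] − [v_1,v_6] + [v_1,v_3].
The resulting 18×12 matrix has rank 12, and its Smith normal form has invariant factors (1,1,1,1,1,1,1,1,1,1,1,2).

From H_k ≅ ker(∂_k) / im(∂_{k+1}) we obtain:

  H_1: rank ker ∂_1 − rank ∂_2 = (18 − 6) − 12 = 0, and ∂_2 has invariant factor 2 > 1, so H_1 ≅ Z/2.

H_1 ≅ Z/2.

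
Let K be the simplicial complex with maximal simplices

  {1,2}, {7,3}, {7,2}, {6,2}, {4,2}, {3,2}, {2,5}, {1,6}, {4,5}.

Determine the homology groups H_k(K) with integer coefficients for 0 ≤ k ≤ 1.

Fix the vertex order 1 < 2 < 3 < 4 < 5 < 6 < 7 and write every simplex with vertices in increasing order. Then dim K = 1 and the simplices of K are:

  0-simplices (7): [1], [2], [3], [4], [5], [6], [7]
  1-simplices (9): [1,2], [1,6], [2,3], [2,4], [2,5], [2,6], [2,7], [3,7], [4,5]

Hence C_0 ≅ Z^7, C_1 ≅ Z^9.

Boundary ∂_1: C_1 → C_0 is given by ∂[p,q] = [q] − [p].
The resulting 7×9 matrix has rank 6, and its Smith normal form has invariant factors (1,1,1,1,1,1).

Reading off H_k = ker ∂_k / im ∂_{k+1}:

  H_0: rank C_0 − rank ∂_1 = 7 − 6 = 1, and the invariant factors of ∂_1 are all 1, so H_0 ≅ Z.
  H_1: rank ker ∂_1 − rank ∂_2 = (9 − 6) − 0 = 3, and there is no ∂_2, so H_1 ≅ Z^3.

As a check, the Euler characteristic is 7 − 9 = -2, which agrees with 1 − 3 = -2.

H_0 = Z,  H_1 = Z^3.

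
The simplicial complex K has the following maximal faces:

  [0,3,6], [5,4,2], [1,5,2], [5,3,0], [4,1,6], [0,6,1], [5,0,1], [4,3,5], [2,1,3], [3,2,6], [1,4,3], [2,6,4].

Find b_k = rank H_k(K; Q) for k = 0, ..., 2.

b_0 = 1, b_1 = 0, b_2 = 0.

K has 7 vertices, 18 edges, 12 triangles.
rank ∂_0 = 0, rank ∂_1 = 6 ⇒ b_0 = 7 − 0 − 6 = 1; all invariant factors of ∂_1 are 1 so no torsion. So H_0 ≅ Z.
rank ∂_1 = 6, rank ∂_2 = 12 ⇒ b_1 = 18 − 6 − 12 = 0; ∂_2 has invariant factor(s) [2] giving torsion. So H_1 ≅ Z/2Z.
rank ∂_2 = 12, rank ∂_3 = 0 ⇒ b_2 = 12 − 12 − 0 = 0. So H_2 ≅ 0.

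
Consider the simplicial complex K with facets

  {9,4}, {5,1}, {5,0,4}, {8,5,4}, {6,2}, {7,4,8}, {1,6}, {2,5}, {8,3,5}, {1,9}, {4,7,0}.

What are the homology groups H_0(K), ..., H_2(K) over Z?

H_0 = Z,  H_1 = Z^2,  H_2 = 0.

We work with the vertex ordering 0 < 1 < 2 < 3 < 4 < 5 < 6 < 7 < 8 < 9. The simplices of K, each written with vertices in increasing order, are:

  0-simplices (10): [0], [1], [2], [3], [4], [5], [6], [7], [8], [9]
  1-simplices (16): [0,4], [0,5], [0,7], [1,5], [1,6], [1,9], [2,5], [2,6], [3,5], [3,8], [4,5], [4,7], [4,8], [4,9], [5,8], [7,8]
  2-simplices (5): [0,4,5], [0,4,7], [3,5,8], [4,5,8], [4,7,8]

so the chain groups are C_0 ≅ Z^10, C_1 ≅ Z^16, C_2 ≅ Z^5.

The boundary map ∂_1: C_1 → C_0 maps an edge to its endpoints' difference, ∂[p,q] = q − p. For instance
  ∂[4,5] = [5] − [4].
The resulting 10×16 matrix has rank 9, and its Smith normal form has invariant factors (1,1,1,1,1,1,1,1,1).

∂_2: C_2 → C_1 sends each 2-simplex [p,q,r] to [q,r] − [p,r] + [p,q]. For instance
  ∂[4,7,8] = [7,8] − [4,8] + [4,7],
  ∂[4,5,8] = [5,8] − [4,8] + [4,5].
As a 16×5 matrix over Z this has rank 5, with invariant factors (1,1,1,1,1).

Computing H_k = (kernel of ∂_k) / (image of ∂_{k+1}):

  H_0: rank C_0 − rank ∂_1 = 10 − 9 = 1, and the invariant factors of ∂_1 are all 1, so H_0 = Z.
  H_1: rank ker ∂_1 − rank ∂_2 = (16 − 9) − 5 = 2, and the invariant factors of ∂_2 are all 1, so H_1 = Z^2.
  H_2: rank ker ∂_2 − rank ∂_3 = (5 − 5) − 0 = 0, and there is no ∂_3, so H_2 = 0.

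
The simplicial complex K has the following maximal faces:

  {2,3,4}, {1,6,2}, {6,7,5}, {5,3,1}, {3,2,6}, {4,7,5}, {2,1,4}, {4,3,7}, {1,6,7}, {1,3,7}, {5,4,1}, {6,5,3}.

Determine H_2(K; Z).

H_2 = 0.

Fix the vertex order 1 < 2 < 3 < 4 < 5 < 6 < 7 and write every simplex with vertices in increasing order. Then dim K = 2 and the simplices of K are:

  0-simplices (7): [1], [2], [3], [4], [5], [6], [7]
  1-simplices (18): [1,2], [1,3], [1,4], [1,5], [1,6], [1,7], [2,3], [2,4], [2,6], [3,4], [3,5], [3,6], [3,7], [4,5], [4,7], [5,6], [5,7], [6,7]
  2-simplices (12): [1,2,4], [1,2,6], [1,3,5], [1,3,7], [1,4,5], [1,6,7], [2,3,4], [2,3,6], [3,4,7], [3,5,6], [4,5,7], [5,6,7]

Hence C_0 ≅ Z^7, C_1 ≅ Z^18, C_2 ≅ Z^12.

Boundary ∂_1: C_1 → C_0 is given by ∂[p,q] = [q] − [p].
The resulting 7×18 matrix has rank 6, and its Smith normal form has invariant factors (1,1,1,1,1,1).

The boundary map ∂_2: C_2 → C_1 acts by ∂[p,q,r] = [q,r] − [p,r] + [p,q]. For instance
  ∂[2,3,4] = [3,4] − [2,4] + [2,3],
  ∂[1,3,7] = [3,7] − [1,7] + [1,3].
This gives a 18×12 integer matrix of rank 12; reducing to Smith normal form yields diagonal entries (1,1,1,1,1,1,1,1,1,1,1,2).

Now H_k = ker ∂_k / im ∂_{k+1}, so:

  H_2: rank ker ∂_2 − rank ∂_3 = (12 − 12) − 0 = 0, and there is no ∂_3, so H_2 = 0.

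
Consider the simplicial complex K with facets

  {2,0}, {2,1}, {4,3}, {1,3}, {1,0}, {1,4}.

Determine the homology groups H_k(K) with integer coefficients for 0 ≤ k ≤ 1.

H_0 = Z,  H_1 = Z^2.

We work with the vertex ordering 0 < 1 < 2 < 3 < 4. The simplices of K, each written with vertices in increasing order, are:

  0-simplices (5): [0], [1], [2], [3], [4]
  1-simplices (6): [0,1], [0,2], [1,2], [1,3], [1,4], [3,4]

so the chain groups are C_0 ≅ Z^5, C_1 ≅ Z^6.

The boundary map ∂_1: C_1 → C_0 sends each edge [p,q] (with p < q) to q − p.
As a 5×6 matrix over Z this has rank 4, with invariant factors (1,1,1,1).

From H_k ≅ ker(∂_k) / im(∂_{k+1}) we obtain:

  H_0: rank C_0 − rank ∂_1 = 5 − 4 = 1, and the invariant factors of ∂_1 are all 1, so H_0 = Z.
  H_1: rank ker ∂_1 − rank ∂_2 = (6 − 4) − 0 = 2, and there is no ∂_2, so H_1 = Z^2.

As a check, the Euler characteristic is 5 − 6 = -1, which agrees with 1 − 2 = -1.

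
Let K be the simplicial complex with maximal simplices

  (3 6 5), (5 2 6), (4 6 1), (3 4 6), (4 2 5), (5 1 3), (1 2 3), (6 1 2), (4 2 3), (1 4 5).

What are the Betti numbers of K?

b_0 = 1, b_1 = 0, b_2 = 0.

We work with the vertex ordering 1 < 2 < 3 < 4 < 5 < 6. The simplices of K, each written with vertices in increasing order, are:

  0-simplices (6): [1], [2], [3], [4], [5], [6]
  1-simplices (15): [1,2], [1,3], [1,4], [1,5], [1,6], [2,3], [2,4], [2,5], [2,6], [3,4], [3,5], [3,6], [4,5], [4,6], [5,6]
  2-simplices (10): [1,2,3], [1,2,6], [1,3,5], [1,4,5], [1,4,6], [2,3,4], [2,4,5], [2,5,6], [3,4,6], [3,5,6]

so the chain groups are C_0 ≅ Z^6, C_1 ≅ Z^15, C_2 ≅ Z^10.

The boundary map ∂_1: C_1 → C_0 sends each edge [p,q] (with p < q) to q − p.
This gives a 6×15 integer matrix of rank 5; reducing to Smith normal form yields diagonal entries (1,1,1,1,1).

∂_2: C_2 → C_1 maps a triangle to the signed sum of its edges. For instance
  ∂[3,5,6] = [5,6] − [3,6] + [3,5],
  ∂[1,2,6] = [2,6] − [1,6] + [1,2].
As a 15×10 matrix over Z this has rank 10, with invariant factors (1,1,1,1,1,1,1,1,1,2).

Now H_k = ker ∂_k / im ∂_{k+1}, so:

  H_0: rank C_0 − rank ∂_1 = 6 − 5 = 1, and the invariant factors of ∂_1 are all 1, so H_0 ≅ Z.
  H_1: rank ker ∂_1 − rank ∂_2 = (15 − 5) − 10 = 0, and ∂_2 has invariant factor 2 > 1, so H_1 ≅ Z/2Z.
  H_2: rank ker ∂_2 − rank ∂_3 = (10 − 10) − 0 = 0, and there is no ∂_3, so H_2 ≅ 0.

(K is a triangulation of the real projective plane RP^2.)

Hence the Betti numbers are b_0 = 1, b_1 = 0, b_2 = 0.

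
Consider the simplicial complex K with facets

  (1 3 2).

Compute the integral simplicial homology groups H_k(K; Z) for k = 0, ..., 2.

We work with the vertex ordering 1 < 2 < 3. The simplices of K, each written with vertices in increasing order, are:

  0-simplices (3): [1], [2], [3]
  1-simplices (3): [1,2], [1,3], [2,3]
  2-simplices (1): [1,2,3]

Hence C_0 ≅ Z^3, C_1 ≅ Z^3, C_2 ≅ Z^1.

Boundary ∂_1: C_1 → C_0 is given by ∂[p,q] = [q] − [p]. For instance
  ∂[2,3] = [3] − [2].
The resulting 3×3 matrix has rank 2, and its Smith normal form has invariant factors (1,1).

Boundary ∂_2: C_2 → C_1 maps a triangle to the signed sum of its edges. For instance
  ∂[1,2,3] = [2,3] − [1,3] + [1,2].
The resulting 3×1 matrix has rank 1, and its Smith normal form has invariant factors (1).

Now H_k = ker ∂_k / im ∂_{k+1}, so:

  H_0: rank C_0 − rank ∂_1 = 3 − 2 = 1, and the invariant factors of ∂_1 are all 1, so H_0 = Z.
  H_1: rank ker ∂_1 − rank ∂_2 = (3 − 2) − 1 = 0, and the invariant factors of ∂_2 are all 1, so H_1 = 0.
  H_2: rank ker ∂_2 − rank ∂_3 = (1 − 1) − 0 = 0, and there is no ∂_3, so H_2 = 0.

As a check, the Euler characteristic is 3 − 3 + 1 = 1, which agrees with 1 − 0 + 0 = 1.

H_0 = Z,  H_1 = 0,  H_2 = 0.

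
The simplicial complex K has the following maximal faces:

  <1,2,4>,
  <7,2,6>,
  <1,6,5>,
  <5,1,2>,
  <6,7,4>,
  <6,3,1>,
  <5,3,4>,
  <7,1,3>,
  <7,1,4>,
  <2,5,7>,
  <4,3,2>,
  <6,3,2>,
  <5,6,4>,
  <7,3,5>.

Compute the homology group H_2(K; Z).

K has 7 vertices, 21 edges, 14 triangles.
rank ∂_2 = 13, rank ∂_3 = 0 ⇒ b_2 = 14 − 13 − 0 = 1. So H_2 ≅ Z.

H_2 = Z.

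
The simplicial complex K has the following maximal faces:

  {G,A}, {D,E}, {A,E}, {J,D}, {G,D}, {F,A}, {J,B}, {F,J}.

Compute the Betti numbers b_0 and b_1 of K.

Fix the vertex order A < B < D < E < F < G < J and write every simplex with vertices in increasing order. Then dim K = 1 and the simplices of K are:

  0-simplices (7): A, B, D, E, F, G, J
  1-simplices (8): AE, AF, AG, BJ, DE, DG, DJ, FJ

so the chain groups are C_0 ≅ Z^7, C_1 ≅ Z^8.

The boundary map ∂_1: C_1 → C_0 maps an edge to its endpoints' difference, ∂[p,q] = q − p.
The 7×8 boundary matrix has rank 6 and Smith normal form diag(1,1,1,1,1,1).

Computing H_k = (kernel of ∂_k) / (image of ∂_{k+1}):

  H_0: rank C_0 − rank ∂_1 = 7 − 6 = 1, and the invariant factors of ∂_1 are all 1, so H_0 = Z.
  H_1: rank ker ∂_1 − rank ∂_2 = (8 − 6) − 0 = 2, and there is no ∂_2, so H_1 = Z^2.

As a check, the Euler characteristic is 7 − 8 = -1, which agrees with 1 − 2 = -1.

Hence the Betti numbers are b_0 = 1, b_1 = 2.

b_0 = 1, b_1 = 2.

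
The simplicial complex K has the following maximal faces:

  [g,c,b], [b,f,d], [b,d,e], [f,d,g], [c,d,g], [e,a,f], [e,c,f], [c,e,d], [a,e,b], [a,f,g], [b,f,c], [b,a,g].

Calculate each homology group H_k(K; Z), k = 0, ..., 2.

H_0 ≅ Z,  H_1 ≅ Z/2,  H_2 = 0.

Order the vertices as a < b < c < d < e < f < g. Listing each simplex with vertices in this order, K has dimension 2 with simplices:

  0-simplices (7): a, b, c, d, e, f, g
  1-simplices (18): ab, ae, af, ag, bc, bd, be, bf, bg, cd, ce, cf, cg, de, df, dg, ef, fg
  2-simplices (12): abe, abg, aef, afg, bcf, bcg, bde, bdf, cde, cdg, cef, dfg

so the chain groups are C_0 ≅ Z^7, C_1 ≅ Z^18, C_2 ≅ Z^12.

Boundary ∂_1: C_1 → C_0 maps an edge to its endpoints' difference, ∂[p,q] = q − p. For instance
  ∂cf = f − c.
As a 7×18 matrix over Z this has rank 6, with invariant factors (1,1,1,1,1,1).

Boundary ∂_2: C_2 → C_1 maps a triangle to the signed sum of its edges. For instance
  ∂afg = fg − ag + af,
  ∂cdg = dg − cg + cd.
This gives a 18×12 integer matrix of rank 12; reducing to Smith normal form yields diagonal entries (1,1,1,1,1,1,1,1,1,1,1,2).

Now H_k = ker ∂_k / im ∂_{k+1}, so:

  H_0: rank C_0 − rank ∂_1 = 7 − 6 = 1, and the invariant factors of ∂_1 are all 1, so H_0 ≅ Z.
  H_1: rank ker ∂_1 − rank ∂_2 = (18 − 6) − 12 = 0, and ∂_2 has invariant factor 2 > 1, so H_1 ≅ Z/2.
  H_2: rank ker ∂_2 − rank ∂_3 = (12 − 12) − 0 = 0, and there is no ∂_3, so H_2 ≅ 0.

(K is a triangulation of the real projective plane RP^2.)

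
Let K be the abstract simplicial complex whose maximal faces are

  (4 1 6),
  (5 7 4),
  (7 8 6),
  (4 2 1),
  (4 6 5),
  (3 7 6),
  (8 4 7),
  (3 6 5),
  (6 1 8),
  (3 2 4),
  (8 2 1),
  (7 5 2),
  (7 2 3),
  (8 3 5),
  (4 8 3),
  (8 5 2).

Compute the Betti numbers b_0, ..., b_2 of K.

b_0 = 1, b_1 = 2, b_2 = 1.

Take the total order 1 < 2 < 3 < 4 < 5 < 6 < 7 < 8 on the vertex set. Then K (dimension 2) consists of the simplices:

  0-simplices (8): [1], [2], [3], [4], [5], [6], [7], [8]
  1-simplices (24): (24 of them)
  2-simplices (16): [1,2,4], [1,2,8], [1,4,6], [1,6,8], [2,3,4], [2,3,7], [2,5,7], [2,5,8], [3,4,8], [3,5,6], [3,5,8], [3,6,7], [4,5,6], [4,5,7], [4,7,8], [6,7,8]

so the chain groups are C_0 ≅ Z^8, C_1 ≅ Z^24, C_2 ≅ Z^16.

Boundary ∂_1: C_1 → C_0 sends each edge [p,q] (with p < q) to q − p. For instance
  ∂[3,7] = [7] − [3].
This gives a 8×24 integer matrix of rank 7; reducing to Smith normal form yields diagonal entries (1,1,1,1,1,1,1).

The boundary map ∂_2: C_2 → C_1 sends each 2-simplex [p,q,r] to [q,r] − [p,r] + [p,q]. For instance
  ∂[1,4,6] = [4,6] − [1,6] + [1,4],
  ∂[2,3,4] = [3,4] − [2,4] + [2,3].
The resulting 24×16 matrix has rank 15, and its Smith normal form has invariant factors (1,1,1,1,1,1,1,1,1,1,1,1,1,1,1).

From H_k ≅ ker(∂_k) / im(∂_{k+1}) we obtain:

  H_0: rank C_0 − rank ∂_1 = 8 − 7 = 1, and the invariant factors of ∂_1 are all 1, so H_0 = Z.
  H_1: rank ker ∂_1 − rank ∂_2 = (24 − 7) − 15 = 2, and the invariant factors of ∂_2 are all 1, so H_1 = Z^2.
  H_2: rank ker ∂_2 − rank ∂_3 = (16 − 15) − 0 = 1, and there is no ∂_3, so H_2 = Z.

(K is a triangulation of the torus T^2.)

Hence the Betti numbers are b_0 = 1, b_1 = 2, b_2 = 1.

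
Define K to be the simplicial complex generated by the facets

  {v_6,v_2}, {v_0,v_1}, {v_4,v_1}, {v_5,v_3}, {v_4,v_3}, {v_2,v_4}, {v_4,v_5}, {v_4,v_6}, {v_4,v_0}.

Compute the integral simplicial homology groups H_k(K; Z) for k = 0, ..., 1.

H_0 ≅ Z,  H_1 ≅ Z^3.

K has 7 vertices, 9 edges.
rank ∂_0 = 0, rank ∂_1 = 6 ⇒ b_0 = 7 − 0 − 6 = 1; all invariant factors of ∂_1 are 1 so no torsion. So H_0 = Z.
rank ∂_1 = 6, rank ∂_2 = 0 ⇒ b_1 = 9 − 6 − 0 = 3. So H_1 = Z^3.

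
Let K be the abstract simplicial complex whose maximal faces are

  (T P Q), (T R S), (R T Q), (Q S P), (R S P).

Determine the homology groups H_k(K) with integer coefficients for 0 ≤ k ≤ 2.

H_0 = Z,  H_1 = Z,  H_2 = 0.

We work with the vertex ordering P < Q < R < S < T. The simplices of K, each written with vertices in increasing order, are:

  0-simplices (5): P, Q, R, S, T
  1-simplices (10): PQ, PR, PS, PT, QR, QS, QT, RS, RT, ST
  2-simplices (5): PQS, PQT, PRS, QRT, RST

Hence C_0 ≅ Z^5, C_1 ≅ Z^10, C_2 ≅ Z^5.

Boundary ∂_1: C_1 → C_0 is given by ∂[p,q] = [q] − [p].
This gives a 5×10 integer matrix of rank 4; reducing to Smith normal form yields diagonal entries (1,1,1,1).

∂_2: C_2 → C_1 acts by ∂[p,q,r] = [q,r] − [p,r] + [p,q]. For instance
  ∂PQS = QS − PS + PQ,
  ∂QRT = RT − QT + QR.
This gives a 10×5 integer matrix of rank 5; reducing to Smith normal form yields diagonal entries (1,1,1,1,1).

Computing H_k = (kernel of ∂_k) / (image of ∂_{k+1}):

  H_0: rank C_0 − rank ∂_1 = 5 − 4 = 1, and the invariant factors of ∂_1 are all 1, so H_0 = Z.
  H_1: rank ker ∂_1 − rank ∂_2 = (10 − 4) − 5 = 1, and the invariant factors of ∂_2 are all 1, so H_1 = Z.
  H_2: rank ker ∂_2 − rank ∂_3 = (5 − 5) − 0 = 0, and there is no ∂_3, so H_2 = 0.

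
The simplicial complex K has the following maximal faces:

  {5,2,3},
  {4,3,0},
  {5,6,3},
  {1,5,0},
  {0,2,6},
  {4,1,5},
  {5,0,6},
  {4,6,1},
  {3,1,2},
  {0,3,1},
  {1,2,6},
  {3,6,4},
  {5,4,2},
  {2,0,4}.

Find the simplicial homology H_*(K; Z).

H_0 = Z,  H_1 = Z^2,  H_2 = Z.

Fix the vertex order 0 < 1 < 2 < 3 < 4 < 5 < 6 and write every simplex with vertices in increasing order. Then dim K = 2 and the simplices of K are:

  0-simplices (7): [0], [1], [2], [3], [4], [5], [6]
  1-simplices (21): [0,1], [0,2], [0,3], [0,4], [0,5], [0,6], [1,2], [1,3], [1,4], [1,5], [1,6], [2,3], [2,4], [2,5], [2,6], [3,4], [3,5], [3,6], [4,5], [4,6], [5,6]
  2-simplices (14): [0,1,3], [0,1,5], [0,2,4], [0,2,6], [0,3,4], [0,5,6], [1,2,3], [1,2,6], [1,4,5], [1,4,6], [2,3,5], [2,4,5], [3,4,6], [3,5,6]

giving chain groups C_0 ≅ Z^7, C_1 ≅ Z^21, C_2 ≅ Z^14.

Boundary ∂_1: C_1 → C_0 is given by ∂[p,q] = [q] − [p]. For instance
  ∂[5,6] = [6] − [5].
The resulting 7×21 matrix has rank 6, and its Smith normal form has invariant factors (1,1,1,1,1,1).

Boundary ∂_2: C_2 → C_1 acts by ∂[p,q,r] = [q,r] − [p,r] + [p,q]. For instance
  ∂[2,3,5] = [3,5] − [2,5] + [2,3],
  ∂[1,4,6] = [4,6] − [1,6] + [1,4].
The resulting 21×14 matrix has rank 13, and its Smith normal form has invariant factors (1,1,1,1,1,1,1,1,1,1,1,1,1).

Computing H_k = (kernel of ∂_k) / (image of ∂_{k+1}):

  H_0: rank C_0 − rank ∂_1 = 7 − 6 = 1, and the invariant factors of ∂_1 are all 1, so H_0 ≅ Z.
  H_1: rank ker ∂_1 − rank ∂_2 = (21 − 6) − 13 = 2, and the invariant factors of ∂_2 are all 1, so H_1 ≅ Z^2.
  H_2: rank ker ∂_2 − rank ∂_3 = (14 − 13) − 0 = 1, and there is no ∂_3, so H_2 ≅ Z.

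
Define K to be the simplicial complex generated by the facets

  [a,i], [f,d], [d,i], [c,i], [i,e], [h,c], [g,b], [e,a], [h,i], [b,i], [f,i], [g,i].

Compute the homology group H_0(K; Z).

H_0 ≅ Z.

Order the vertices as a < b < c < d < e < f < g < h < i. Listing each simplex with vertices in this order, K has dimension 1 with simplices:

  0-simplices (9): a, b, c, d, e, f, g, h, i
  1-simplices (12): ae, ai, bg, bi, ch, ci, df, di, ei, fi, gi, hi

giving chain groups C_0 ≅ Z^9, C_1 ≅ Z^12.

The boundary map ∂_1: C_1 → C_0 sends each edge [p,q] (with p < q) to q − p. For instance
  ∂hi = i − h.
As a 9×12 matrix over Z this has rank 8, with invariant factors (1,1,1,1,1,1,1,1).

Computing H_k = (kernel of ∂_k) / (image of ∂_{k+1}):

  H_0: rank C_0 − rank ∂_1 = 9 − 8 = 1, and the invariant factors of ∂_1 are all 1, so H_0 ≅ Z.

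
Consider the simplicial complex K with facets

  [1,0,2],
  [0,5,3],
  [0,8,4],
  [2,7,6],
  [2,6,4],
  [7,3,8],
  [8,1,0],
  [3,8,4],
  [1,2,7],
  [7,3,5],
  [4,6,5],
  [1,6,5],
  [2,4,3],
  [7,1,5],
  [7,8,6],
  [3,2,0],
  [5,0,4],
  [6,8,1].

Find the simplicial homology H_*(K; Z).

H_0 ≅ Z,  H_1 ≅ Z × Z/2,  H_2 = 0.

Order the vertices as 0 < 1 < 2 < 3 < 4 < 5 < 6 < 7 < 8. Listing each simplex with vertices in this order, K has dimension 2 with simplices:

  0-simplices (9): [0], [1], [2], [3], [4], [5], [6], [7], [8]
  1-simplices (27): (27 of them)
  2-simplices (18): [0,1,2], [0,1,8], [0,2,3], [0,3,5], [0,4,5], [0,4,8], [1,2,7], [1,5,6], [1,5,7], [1,6,8], [2,3,4], [2,4,6], [2,6,7], [3,4,8], [3,5,7], [3,7,8], [4,5,6], [6,7,8]

so the chain groups are C_0 ≅ Z^9, C_1 ≅ Z^27, C_2 ≅ Z^18.

∂_1: C_1 → C_0 sends each edge [p,q] (with p < q) to q − p. For instance
  ∂[0,8] = [8] − [0].
The 9×27 boundary matrix has rank 8 and Smith normal form diag(1,1,1,1,1,1,1,1).

The boundary map ∂_2: C_2 → C_1 maps a triangle to the signed sum of its edges. For instance
  ∂[0,1,8] = [1,8] − [0,8] + [0,1],
  ∂[3,4,8] = [4,8] − [3,8] + [3,4].
As a 27×18 matrix over Z this has rank 18, with invariant factors (1,1,1,1,1,1,1,1,1,1,1,1,1,1,1,1,1,2).

Now H_k = ker ∂_k / im ∂_{k+1}, so:

  H_0: rank C_0 − rank ∂_1 = 9 − 8 = 1, and the invariant factors of ∂_1 are all 1, so H_0 ≅ Z.
  H_1: rank ker ∂_1 − rank ∂_2 = (27 − 8) − 18 = 1, and ∂_2 has invariant factor 2 > 1, so H_1 ≅ Z × Z/2.
  H_2: rank ker ∂_2 − rank ∂_3 = (18 − 18) − 0 = 0, and there is no ∂_3, so H_2 ≅ 0.

(K is a triangulation of the Klein bottle.)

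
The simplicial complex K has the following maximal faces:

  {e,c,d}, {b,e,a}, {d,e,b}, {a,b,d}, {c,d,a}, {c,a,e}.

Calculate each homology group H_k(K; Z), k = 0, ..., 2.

We work with the vertex ordering a < b < c < d < e. The simplices of K, each written with vertices in increasing order, are:

  0-simplices (5): a, b, c, d, e
  1-simplices (9): ab, ac, ad, ae, bd, be, cd, ce, de
  2-simplices (6): abd, abe, acd, ace, bde, cde

giving chain groups C_0 ≅ Z^5, C_1 ≅ Z^9, C_2 ≅ Z^6.

The boundary map ∂_1: C_1 → C_0 maps an edge to its endpoints' difference, ∂[p,q] = q − p. For instance
  ∂ac = c − a.
This gives a 5×9 integer matrix of rank 4; reducing to Smith normal form yields diagonal entries (1,1,1,1).

The boundary map ∂_2: C_2 → C_1 maps a triangle to the signed sum of its edges. For instance
  ∂ace = ce − ae + ac,
  ∂acd = cd − ad + ac.
This gives a 9×6 integer matrix of rank 5; reducing to Smith normal form yields diagonal entries (1,1,1,1,1).

From H_k ≅ ker(∂_k) / im(∂_{k+1}) we obtain:

  H_0: rank C_0 − rank ∂_1 = 5 − 4 = 1, and the invariant factors of ∂_1 are all 1, so H_0 ≅ Z.
  H_1: rank ker ∂_1 − rank ∂_2 = (9 − 4) − 5 = 0, and the invariant factors of ∂_2 are all 1, so H_1 ≅ 0.
  H_2: rank ker ∂_2 − rank ∂_3 = (6 − 5) − 0 = 1, and there is no ∂_3, so H_2 ≅ Z.

As a check, the Euler characteristic is 5 − 9 + 6 = 2, which agrees with 1 − 0 + 1 = 2.

H_0 ≅ Z,  H_1 = 0,  H_2 ≅ Z.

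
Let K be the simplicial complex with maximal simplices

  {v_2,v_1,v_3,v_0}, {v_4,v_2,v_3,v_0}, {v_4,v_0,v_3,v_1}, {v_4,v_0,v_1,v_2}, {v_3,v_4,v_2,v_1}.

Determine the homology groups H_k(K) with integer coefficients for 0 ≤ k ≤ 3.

H_0 ≅ Z,  H_1 = 0,  H_2 = 0,  H_3 ≅ Z.

K has 5 vertices, 10 edges, 10 triangles, 5 3-simplices.
rank ∂_0 = 0, rank ∂_1 = 4 ⇒ b_0 = 5 − 0 − 4 = 1; all invariant factors of ∂_1 are 1 so no torsion. So H_0 ≅ Z.
rank ∂_1 = 4, rank ∂_2 = 6 ⇒ b_1 = 10 − 4 − 6 = 0; all invariant factors of ∂_2 are 1 so no torsion. So H_1 ≅ 0.
rank ∂_2 = 6, rank ∂_3 = 4 ⇒ b_2 = 10 − 6 − 4 = 0; all invariant factors of ∂_3 are 1 so no torsion. So H_2 ≅ 0.
rank ∂_3 = 4, rank ∂_4 = 0 ⇒ b_3 = 5 − 4 − 0 = 1. So H_3 ≅ Z.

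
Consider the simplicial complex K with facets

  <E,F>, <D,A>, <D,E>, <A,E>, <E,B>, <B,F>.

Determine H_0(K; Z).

Order the vertices as A < B < D < E < F. Listing each simplex with vertices in this order, K has dimension 1 with simplices:

  0-simplices (5): A, B, D, E, F
  1-simplices (6): AD, AE, BE, BF, DE, EF

giving chain groups C_0 ≅ Z^5, C_1 ≅ Z^6.

∂_1: C_1 → C_0 is given by ∂[p,q] = [q] − [p]. For instance
  ∂BE = E − B.
The 5×6 boundary matrix has rank 4 and Smith normal form diag(1,1,1,1).

From H_k ≅ ker(∂_k) / im(∂_{k+1}) we obtain:

  H_0: rank C_0 − rank ∂_1 = 5 − 4 = 1, and the invariant factors of ∂_1 are all 1, so H_0 ≅ Z.

H_0 = Z.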